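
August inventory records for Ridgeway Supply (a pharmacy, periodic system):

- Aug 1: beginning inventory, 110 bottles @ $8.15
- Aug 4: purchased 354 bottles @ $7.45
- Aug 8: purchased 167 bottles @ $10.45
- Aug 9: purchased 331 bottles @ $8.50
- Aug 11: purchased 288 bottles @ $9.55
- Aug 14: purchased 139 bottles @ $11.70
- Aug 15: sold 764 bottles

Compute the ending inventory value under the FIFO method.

Ending inventory = $6,059.70

Aug 15, 764 sold [FIFO — oldest first]: 110 @ $8.15 + 354 @ $7.45 + 167 @ $10.45 + 133 @ $8.50 = $6,409.45
Ending inventory: 198 @ $8.50 + 288 @ $9.55 + 139 @ $11.70 = $6,059.70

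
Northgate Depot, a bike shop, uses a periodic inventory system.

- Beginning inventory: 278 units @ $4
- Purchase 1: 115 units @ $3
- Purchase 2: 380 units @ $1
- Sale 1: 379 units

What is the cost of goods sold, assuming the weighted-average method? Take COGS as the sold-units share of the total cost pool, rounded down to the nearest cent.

COGS = $900.67

Sale 1, sell 379: 379/773 × $1,837.00 → $900.67
Ending inventory (cost pool remaining) = $936.33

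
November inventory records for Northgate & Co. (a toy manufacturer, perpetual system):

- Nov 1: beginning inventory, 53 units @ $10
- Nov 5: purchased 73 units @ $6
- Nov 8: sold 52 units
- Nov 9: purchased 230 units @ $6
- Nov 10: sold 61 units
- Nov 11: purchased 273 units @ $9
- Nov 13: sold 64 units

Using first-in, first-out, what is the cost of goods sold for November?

COGS = $1,274

Nov 8, 52 sold [FIFO — oldest first]: 52 @ $10 = $520
Nov 10, 61 sold [FIFO — oldest first]: 1 @ $10 + 60 @ $6 = $370
Nov 13, 64 sold [FIFO — oldest first]: 13 @ $6 + 51 @ $6 = $384
Total COGS = $520 + $370 + $384 = $1,274
Ending inventory: 179 @ $6 + 273 @ $9 = $3,531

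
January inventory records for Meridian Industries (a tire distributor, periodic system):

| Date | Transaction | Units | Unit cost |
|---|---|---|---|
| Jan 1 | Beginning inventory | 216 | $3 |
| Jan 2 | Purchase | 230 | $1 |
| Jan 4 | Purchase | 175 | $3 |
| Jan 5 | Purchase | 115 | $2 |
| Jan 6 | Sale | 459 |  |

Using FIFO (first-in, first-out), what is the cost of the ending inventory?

Ending inventory = $716

Jan 6, 459 sold [FIFO — oldest first]: 216 @ $3 + 230 @ $1 + 13 @ $3 = $917
Ending inventory: 162 @ $3 + 115 @ $2 = $716
Check: goods available $1,633 = COGS $917 + ending $716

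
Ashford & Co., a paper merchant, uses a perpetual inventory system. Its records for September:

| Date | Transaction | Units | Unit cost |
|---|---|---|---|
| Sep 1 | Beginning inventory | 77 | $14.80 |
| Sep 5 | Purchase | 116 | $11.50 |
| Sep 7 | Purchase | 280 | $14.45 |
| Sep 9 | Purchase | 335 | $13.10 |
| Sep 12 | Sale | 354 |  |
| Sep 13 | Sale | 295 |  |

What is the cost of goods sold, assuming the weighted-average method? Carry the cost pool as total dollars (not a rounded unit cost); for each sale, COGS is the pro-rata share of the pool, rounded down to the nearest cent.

COGS = $8,761.57

After Sep 1: 77 on hand, pool $1,139.60 (≈ $14.8000 each)
After Sep 5: 193 on hand, pool $2,473.60 (≈ $12.8166 each)
After Sep 7: 473 on hand, pool $6,519.60 (≈ $13.7835 each)
After Sep 9: 808 on hand, pool $10,908.10 (≈ $13.5001 each)
Sep 12, sell 354: 354/808 × $10,908.10 → $4,779.04
Sep 13, sell 295: 295/454 × $6,129.06 → $3,982.53
Total COGS = $4,779.04 + $3,982.53 = $8,761.57
Ending inventory (cost pool remaining) = $2,146.53
Check: goods available $10,908.10 = COGS $8,761.57 + ending $2,146.53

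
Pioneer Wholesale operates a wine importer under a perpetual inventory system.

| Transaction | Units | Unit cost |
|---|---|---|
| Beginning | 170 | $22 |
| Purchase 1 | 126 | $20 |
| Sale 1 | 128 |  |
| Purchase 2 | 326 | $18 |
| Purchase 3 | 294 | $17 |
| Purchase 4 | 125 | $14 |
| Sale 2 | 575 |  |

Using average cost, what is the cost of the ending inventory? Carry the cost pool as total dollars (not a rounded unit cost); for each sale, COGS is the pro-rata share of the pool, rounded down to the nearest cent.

Ending inventory = $5,985.89

After Beginning: 170 on hand, pool $3,740.00 (≈ $22.0000 each)
After Purchase 1: 296 on hand, pool $6,260.00 (≈ $21.1486 each)
Sale 1, sell 128: 128/296 × $6,260.00 → $2,707.02
After Purchase 2: 494 on hand, pool $9,420.98 (≈ $19.0708 each)
After Purchase 3: 788 on hand, pool $14,418.98 (≈ $18.2982 each)
After Purchase 4: 913 on hand, pool $16,168.98 (≈ $17.7097 each)
Sale 2, sell 575: 575/913 × $16,168.98 → $10,183.09
Total COGS = $2,707.02 + $10,183.09 = $12,890.11
Ending inventory (cost pool remaining) = $5,985.89
Check: goods available $18,876.00 = COGS $12,890.11 + ending $5,985.89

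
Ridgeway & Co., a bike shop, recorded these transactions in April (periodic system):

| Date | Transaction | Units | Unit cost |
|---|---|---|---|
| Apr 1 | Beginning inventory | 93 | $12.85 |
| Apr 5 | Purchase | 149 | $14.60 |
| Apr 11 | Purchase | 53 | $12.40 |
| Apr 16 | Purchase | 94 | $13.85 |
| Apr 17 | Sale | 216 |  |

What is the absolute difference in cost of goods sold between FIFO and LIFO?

$24.35

FIFO COGS: 93 @ $12.85 + 123 @ $14.60 = $2,990.85
LIFO COGS: 94 @ $13.85 + 53 @ $12.40 + 69 @ $14.60 = $2,966.50
Difference = |$2,990.85 − $2,966.50| = $24.35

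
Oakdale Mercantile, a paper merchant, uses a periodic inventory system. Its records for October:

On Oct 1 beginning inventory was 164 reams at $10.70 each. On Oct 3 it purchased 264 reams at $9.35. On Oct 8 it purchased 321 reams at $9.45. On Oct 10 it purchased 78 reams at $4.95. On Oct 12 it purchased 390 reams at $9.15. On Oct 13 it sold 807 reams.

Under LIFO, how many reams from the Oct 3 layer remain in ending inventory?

246

Oct 13, 807 sold [LIFO — newest first]: 390 @ $9.15 + 78 @ $4.95 + 321 @ $9.45 + 18 @ $9.35 = $7,156.35
Ending inventory: 164 @ $10.70 + 246 @ $9.35 = $4,054.90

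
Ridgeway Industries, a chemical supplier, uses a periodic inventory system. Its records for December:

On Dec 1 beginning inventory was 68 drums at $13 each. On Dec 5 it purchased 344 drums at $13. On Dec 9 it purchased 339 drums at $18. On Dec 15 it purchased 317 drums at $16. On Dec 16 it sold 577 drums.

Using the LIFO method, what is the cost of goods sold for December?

COGS = $9,752

Dec 16, 577 sold [LIFO — newest first]: 317 @ $16 + 260 @ $18 = $9,752
Ending inventory: 68 @ $13 + 344 @ $13 + 79 @ $18 = $6,778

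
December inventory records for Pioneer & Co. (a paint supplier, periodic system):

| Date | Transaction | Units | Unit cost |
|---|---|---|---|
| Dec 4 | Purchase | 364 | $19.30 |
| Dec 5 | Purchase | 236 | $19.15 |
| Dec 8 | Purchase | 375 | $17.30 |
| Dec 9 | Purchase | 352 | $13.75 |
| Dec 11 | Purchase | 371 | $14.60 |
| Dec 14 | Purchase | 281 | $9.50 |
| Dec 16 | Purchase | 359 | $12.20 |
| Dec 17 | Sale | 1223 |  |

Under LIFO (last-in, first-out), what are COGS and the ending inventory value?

Dec 17, 1223 sold [LIFO — newest first]: 359 @ $12.20 + 281 @ $9.50 + 371 @ $14.60 + 212 @ $13.75 = $15,380.90
Ending inventory: 364 @ $19.30 + 236 @ $19.15 + 375 @ $17.30 + 140 @ $13.75 = $19,957.10

COGS = $15,380.90; ending inventory = $19,957.10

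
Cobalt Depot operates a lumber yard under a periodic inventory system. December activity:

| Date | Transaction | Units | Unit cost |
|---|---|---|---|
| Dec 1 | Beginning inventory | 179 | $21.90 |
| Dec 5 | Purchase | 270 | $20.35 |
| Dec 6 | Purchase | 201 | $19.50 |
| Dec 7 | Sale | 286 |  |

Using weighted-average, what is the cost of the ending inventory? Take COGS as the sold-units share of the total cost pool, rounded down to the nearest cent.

Ending inventory = $7,467.10

Dec 7, sell 286: 286/650 × $13,334.10 → $5,867.00
Ending inventory (cost pool remaining) = $7,467.10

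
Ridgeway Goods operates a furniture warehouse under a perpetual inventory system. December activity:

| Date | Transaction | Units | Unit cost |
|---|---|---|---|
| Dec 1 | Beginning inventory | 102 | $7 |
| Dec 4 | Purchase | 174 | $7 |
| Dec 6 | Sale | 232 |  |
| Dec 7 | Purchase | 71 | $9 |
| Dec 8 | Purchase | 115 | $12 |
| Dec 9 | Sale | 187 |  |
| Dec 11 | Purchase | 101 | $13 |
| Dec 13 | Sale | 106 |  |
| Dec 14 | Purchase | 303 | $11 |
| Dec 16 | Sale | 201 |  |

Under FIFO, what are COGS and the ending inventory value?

Dec 6, 232 sold [FIFO — oldest first]: 102 @ $7 + 130 @ $7 = $1,624
Dec 9, 187 sold [FIFO — oldest first]: 44 @ $7 + 71 @ $9 + 72 @ $12 = $1,811
Dec 13, 106 sold [FIFO — oldest first]: 43 @ $12 + 63 @ $13 = $1,335
Dec 16, 201 sold [FIFO — oldest first]: 38 @ $13 + 163 @ $11 = $2,287
Total COGS = $1,624 + $1,811 + $1,335 + $2,287 = $7,057
Ending inventory: 140 @ $11 = $1,540
Check: goods available $8,597 = COGS $7,057 + ending $1,540

COGS = $7,057; ending inventory = $1,540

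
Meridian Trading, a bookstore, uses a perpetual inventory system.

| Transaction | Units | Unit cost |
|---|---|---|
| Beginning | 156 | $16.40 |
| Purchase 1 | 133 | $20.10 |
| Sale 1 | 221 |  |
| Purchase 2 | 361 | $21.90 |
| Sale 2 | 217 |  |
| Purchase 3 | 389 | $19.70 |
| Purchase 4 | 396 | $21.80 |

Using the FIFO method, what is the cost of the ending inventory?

Sale 1 (221) [FIFO — oldest first]: 156 @ $16.40 + 65 @ $20.10 = $3,864.90
Sale 2 (217) [FIFO — oldest first]: 68 @ $20.10 + 149 @ $21.90 = $4,629.90
Total COGS = $3,864.90 + $4,629.90 = $8,494.80
Ending inventory: 212 @ $21.90 + 389 @ $19.70 + 396 @ $21.80 = $20,938.90
Check: goods available $29,433.70 = COGS $8,494.80 + ending $20,938.90

Ending inventory = $20,938.90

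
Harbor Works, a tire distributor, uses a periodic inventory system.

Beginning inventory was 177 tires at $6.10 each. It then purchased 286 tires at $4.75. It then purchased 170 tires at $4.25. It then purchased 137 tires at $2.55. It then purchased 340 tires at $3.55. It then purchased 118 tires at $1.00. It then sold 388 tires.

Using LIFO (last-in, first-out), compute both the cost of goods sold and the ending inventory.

Sale 1 (388) [LIFO — newest first]: 118 @ $1.00 + 270 @ $3.55 = $1,076.50
Ending inventory: 177 @ $6.10 + 286 @ $4.75 + 170 @ $4.25 + 137 @ $2.55 + 70 @ $3.55 = $3,758.55

COGS = $1,076.50; ending inventory = $3,758.55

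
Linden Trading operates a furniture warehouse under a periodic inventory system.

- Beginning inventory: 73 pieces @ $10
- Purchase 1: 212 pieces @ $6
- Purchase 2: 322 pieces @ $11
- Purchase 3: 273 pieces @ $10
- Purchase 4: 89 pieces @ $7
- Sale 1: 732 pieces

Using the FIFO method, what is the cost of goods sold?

Sale 1 (732) [FIFO — oldest first]: 73 @ $10 + 212 @ $6 + 322 @ $11 + 125 @ $10 = $6,794
Ending inventory: 148 @ $10 + 89 @ $7 = $2,103

COGS = $6,794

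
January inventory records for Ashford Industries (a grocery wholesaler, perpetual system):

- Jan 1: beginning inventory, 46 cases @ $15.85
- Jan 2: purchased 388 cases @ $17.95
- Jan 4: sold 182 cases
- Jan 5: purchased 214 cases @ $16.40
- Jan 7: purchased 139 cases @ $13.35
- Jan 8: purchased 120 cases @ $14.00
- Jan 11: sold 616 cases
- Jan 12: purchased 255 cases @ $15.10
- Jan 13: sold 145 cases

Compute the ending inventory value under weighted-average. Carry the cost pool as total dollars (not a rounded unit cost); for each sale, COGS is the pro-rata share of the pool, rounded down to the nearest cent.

After Jan 1: 46 on hand, pool $729.10 (≈ $15.8500 each)
After Jan 2: 434 on hand, pool $7,693.70 (≈ $17.7274 each)
Jan 4, sell 182: 182/434 × $7,693.70 → $3,226.39
After Jan 5: 466 on hand, pool $7,976.91 (≈ $17.1178 each)
After Jan 7: 605 on hand, pool $9,832.56 (≈ $16.2522 each)
After Jan 8: 725 on hand, pool $11,512.56 (≈ $15.8794 each)
Jan 11, sell 616: 616/725 × $11,512.56 → $9,781.70
After Jan 12: 364 on hand, pool $5,581.36 (≈ $15.3334 each)
Jan 13, sell 145: 145/364 × $5,581.36 → $2,223.34
Total COGS = $3,226.39 + $9,781.70 + $2,223.34 = $15,231.43
Ending inventory (cost pool remaining) = $3,358.02

Ending inventory = $3,358.02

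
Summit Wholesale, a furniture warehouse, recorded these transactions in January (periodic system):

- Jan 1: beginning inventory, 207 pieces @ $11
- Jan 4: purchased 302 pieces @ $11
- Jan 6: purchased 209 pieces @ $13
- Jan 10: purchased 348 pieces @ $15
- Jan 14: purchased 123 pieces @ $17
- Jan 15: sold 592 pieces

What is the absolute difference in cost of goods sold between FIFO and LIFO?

$2,206

FIFO COGS: 207 @ $11 + 302 @ $11 + 83 @ $13 = $6,678
LIFO COGS: 123 @ $17 + 348 @ $15 + 121 @ $13 = $8,884
Difference = |$6,678 − $8,884| = $2,206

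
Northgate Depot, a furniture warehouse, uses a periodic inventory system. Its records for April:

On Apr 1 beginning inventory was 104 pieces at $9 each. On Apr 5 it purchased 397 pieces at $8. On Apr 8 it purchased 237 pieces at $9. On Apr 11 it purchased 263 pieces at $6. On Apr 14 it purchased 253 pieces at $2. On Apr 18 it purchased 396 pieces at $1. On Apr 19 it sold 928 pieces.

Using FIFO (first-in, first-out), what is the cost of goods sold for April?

Apr 19, 928 sold [FIFO — oldest first]: 104 @ $9 + 397 @ $8 + 237 @ $9 + 190 @ $6 = $7,385
Ending inventory: 73 @ $6 + 253 @ $2 + 396 @ $1 = $1,340
Check: goods available $8,725 = COGS $7,385 + ending $1,340

COGS = $7,385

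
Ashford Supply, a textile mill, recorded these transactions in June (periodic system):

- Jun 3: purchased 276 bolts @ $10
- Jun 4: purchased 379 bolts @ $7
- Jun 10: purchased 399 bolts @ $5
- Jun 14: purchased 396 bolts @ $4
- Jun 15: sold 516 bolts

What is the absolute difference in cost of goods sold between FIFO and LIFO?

$2,256

FIFO COGS: 276 @ $10 + 240 @ $7 = $4,440
LIFO COGS: 396 @ $4 + 120 @ $5 = $2,184
Difference = |$4,440 − $2,184| = $2,256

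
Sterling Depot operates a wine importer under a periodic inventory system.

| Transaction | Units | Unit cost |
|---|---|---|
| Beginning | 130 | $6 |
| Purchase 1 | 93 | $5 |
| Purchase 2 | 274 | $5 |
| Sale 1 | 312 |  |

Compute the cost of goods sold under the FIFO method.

COGS = $1,690

Sale 1 (312) [FIFO — oldest first]: 130 @ $6 + 93 @ $5 + 89 @ $5 = $1,690
Ending inventory: 185 @ $5 = $925
Check: goods available $2,615 = COGS $1,690 + ending $925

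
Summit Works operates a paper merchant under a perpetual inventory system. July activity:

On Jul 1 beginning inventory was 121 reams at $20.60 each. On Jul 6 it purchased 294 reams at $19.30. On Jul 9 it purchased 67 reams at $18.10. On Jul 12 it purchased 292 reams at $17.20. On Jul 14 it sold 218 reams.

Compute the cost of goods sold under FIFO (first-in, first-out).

Jul 14, 218 sold [FIFO — oldest first]: 121 @ $20.60 + 97 @ $19.30 = $4,364.70
Ending inventory: 197 @ $19.30 + 67 @ $18.10 + 292 @ $17.20 = $10,037.20

COGS = $4,364.70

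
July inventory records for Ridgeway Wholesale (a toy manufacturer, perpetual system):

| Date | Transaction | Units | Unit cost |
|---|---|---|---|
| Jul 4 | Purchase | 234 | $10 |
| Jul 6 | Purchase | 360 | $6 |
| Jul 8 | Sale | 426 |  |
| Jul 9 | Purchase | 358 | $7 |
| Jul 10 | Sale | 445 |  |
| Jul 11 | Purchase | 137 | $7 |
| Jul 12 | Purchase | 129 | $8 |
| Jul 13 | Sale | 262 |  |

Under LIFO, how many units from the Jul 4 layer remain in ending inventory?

81

Jul 8, 426 sold [LIFO — newest first]: 360 @ $6 + 66 @ $10 = $2,820
Jul 10, 445 sold [LIFO — newest first]: 358 @ $7 + 87 @ $10 = $3,376
Jul 13, 262 sold [LIFO — newest first]: 129 @ $8 + 133 @ $7 = $1,963
Total COGS = $2,820 + $3,376 + $1,963 = $8,159
Ending inventory: 81 @ $10 + 4 @ $7 = $838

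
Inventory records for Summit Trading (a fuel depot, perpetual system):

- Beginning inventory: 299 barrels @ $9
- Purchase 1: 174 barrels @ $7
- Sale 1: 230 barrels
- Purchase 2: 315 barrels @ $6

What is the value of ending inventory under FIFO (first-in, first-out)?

Sale 1 (230) [FIFO — oldest first]: 230 @ $9 = $2,070
Ending inventory: 69 @ $9 + 174 @ $7 + 315 @ $6 = $3,729

Ending inventory = $3,729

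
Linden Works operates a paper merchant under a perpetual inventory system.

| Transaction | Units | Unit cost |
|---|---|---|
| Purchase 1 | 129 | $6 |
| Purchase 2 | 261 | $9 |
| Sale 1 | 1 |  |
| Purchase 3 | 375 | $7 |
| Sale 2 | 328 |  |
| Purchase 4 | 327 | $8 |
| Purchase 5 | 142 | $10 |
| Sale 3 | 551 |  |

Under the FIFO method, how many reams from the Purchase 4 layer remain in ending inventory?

Sale 1 (1) [FIFO — oldest first]: 1 @ $6 = $6
Sale 2 (328) [FIFO — oldest first]: 128 @ $6 + 200 @ $9 = $2,568
Sale 3 (551) [FIFO — oldest first]: 61 @ $9 + 375 @ $7 + 115 @ $8 = $4,094
Total COGS = $6 + $2,568 + $4,094 = $6,668
Ending inventory: 212 @ $8 + 142 @ $10 = $3,116
Check: goods available $9,784 = COGS $6,668 + ending $3,116

212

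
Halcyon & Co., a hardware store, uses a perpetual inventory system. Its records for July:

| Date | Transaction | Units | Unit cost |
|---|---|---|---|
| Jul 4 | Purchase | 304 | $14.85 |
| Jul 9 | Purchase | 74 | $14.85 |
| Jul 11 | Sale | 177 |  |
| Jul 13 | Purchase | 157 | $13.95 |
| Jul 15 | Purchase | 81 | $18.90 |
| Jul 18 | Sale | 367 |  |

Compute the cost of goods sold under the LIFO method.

COGS = $8,265.15

Jul 11, 177 sold [LIFO — newest first]: 74 @ $14.85 + 103 @ $14.85 = $2,628.45
Jul 18, 367 sold [LIFO — newest first]: 81 @ $18.90 + 157 @ $13.95 + 129 @ $14.85 = $5,636.70
Total COGS = $2,628.45 + $5,636.70 = $8,265.15
Ending inventory: 72 @ $14.85 = $1,069.20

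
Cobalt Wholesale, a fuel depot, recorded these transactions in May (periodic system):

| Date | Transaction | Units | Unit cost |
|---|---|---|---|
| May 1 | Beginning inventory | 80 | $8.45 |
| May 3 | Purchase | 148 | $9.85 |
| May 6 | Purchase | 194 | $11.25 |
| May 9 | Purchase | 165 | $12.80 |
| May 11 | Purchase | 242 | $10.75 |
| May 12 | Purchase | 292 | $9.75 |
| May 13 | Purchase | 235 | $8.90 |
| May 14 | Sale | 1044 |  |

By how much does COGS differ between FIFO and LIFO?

$236.55

FIFO COGS: 80 @ $8.45 + 148 @ $9.85 + 194 @ $11.25 + 165 @ $12.80 + 242 @ $10.75 + 215 @ $9.75 = $11,126.05
LIFO COGS: 235 @ $8.90 + 292 @ $9.75 + 242 @ $10.75 + 165 @ $12.80 + 110 @ $11.25 = $10,889.50
Difference = |$11,126.05 − $10,889.50| = $236.55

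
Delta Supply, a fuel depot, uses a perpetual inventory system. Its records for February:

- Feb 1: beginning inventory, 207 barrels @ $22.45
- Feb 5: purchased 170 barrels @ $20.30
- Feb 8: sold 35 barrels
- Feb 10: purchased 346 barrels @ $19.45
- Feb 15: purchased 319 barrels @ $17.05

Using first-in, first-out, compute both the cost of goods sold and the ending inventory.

Feb 8, 35 sold [FIFO — oldest first]: 35 @ $22.45 = $785.75
Ending inventory: 172 @ $22.45 + 170 @ $20.30 + 346 @ $19.45 + 319 @ $17.05 = $19,481.05

COGS = $785.75; ending inventory = $19,481.05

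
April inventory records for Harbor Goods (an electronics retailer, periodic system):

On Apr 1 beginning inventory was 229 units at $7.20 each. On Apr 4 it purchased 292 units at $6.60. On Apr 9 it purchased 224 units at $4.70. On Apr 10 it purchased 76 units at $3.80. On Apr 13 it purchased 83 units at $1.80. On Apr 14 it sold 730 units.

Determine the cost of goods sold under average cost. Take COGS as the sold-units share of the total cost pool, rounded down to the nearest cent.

COGS = $4,091.71

Apr 14, sell 730: 730/904 × $5,067.00 → $4,091.71
Ending inventory (cost pool remaining) = $975.29
Check: goods available $5,067.00 = COGS $4,091.71 + ending $975.29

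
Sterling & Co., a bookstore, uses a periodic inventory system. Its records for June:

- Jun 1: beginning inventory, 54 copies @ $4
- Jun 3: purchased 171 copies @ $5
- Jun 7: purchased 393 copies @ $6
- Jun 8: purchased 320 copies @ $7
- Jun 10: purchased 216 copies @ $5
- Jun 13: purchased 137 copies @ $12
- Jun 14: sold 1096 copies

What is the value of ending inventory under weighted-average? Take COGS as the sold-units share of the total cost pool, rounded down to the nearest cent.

Jun 14, sell 1096: 1096/1291 × $8,393.00 → $7,125.27
Ending inventory (cost pool remaining) = $1,267.73

Ending inventory = $1,267.73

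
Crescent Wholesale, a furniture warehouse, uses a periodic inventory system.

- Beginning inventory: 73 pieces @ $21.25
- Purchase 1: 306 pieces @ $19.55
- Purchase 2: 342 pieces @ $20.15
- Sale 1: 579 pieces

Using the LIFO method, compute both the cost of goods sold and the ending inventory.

Sale 1 (579) [LIFO — newest first]: 342 @ $20.15 + 237 @ $19.55 = $11,524.65
Ending inventory: 73 @ $21.25 + 69 @ $19.55 = $2,900.20

COGS = $11,524.65; ending inventory = $2,900.20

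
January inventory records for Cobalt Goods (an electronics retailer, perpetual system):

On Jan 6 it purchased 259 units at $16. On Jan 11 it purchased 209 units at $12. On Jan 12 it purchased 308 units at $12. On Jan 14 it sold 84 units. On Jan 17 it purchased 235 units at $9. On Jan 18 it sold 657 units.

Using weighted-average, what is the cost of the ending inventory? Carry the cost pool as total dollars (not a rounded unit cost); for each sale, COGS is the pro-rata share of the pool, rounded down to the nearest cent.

After Jan 6: 259 on hand, pool $4,144.00 (≈ $16.0000 each)
After Jan 11: 468 on hand, pool $6,652.00 (≈ $14.2137 each)
After Jan 12: 776 on hand, pool $10,348.00 (≈ $13.3351 each)
Jan 14, sell 84: 84/776 × $10,348.00 → $1,120.14
After Jan 17: 927 on hand, pool $11,342.86 (≈ $12.2361 each)
Jan 18, sell 657: 657/927 × $11,342.86 → $8,039.11
Total COGS = $1,120.14 + $8,039.11 = $9,159.25
Ending inventory (cost pool remaining) = $3,303.75
Check: goods available $12,463.00 = COGS $9,159.25 + ending $3,303.75

Ending inventory = $3,303.75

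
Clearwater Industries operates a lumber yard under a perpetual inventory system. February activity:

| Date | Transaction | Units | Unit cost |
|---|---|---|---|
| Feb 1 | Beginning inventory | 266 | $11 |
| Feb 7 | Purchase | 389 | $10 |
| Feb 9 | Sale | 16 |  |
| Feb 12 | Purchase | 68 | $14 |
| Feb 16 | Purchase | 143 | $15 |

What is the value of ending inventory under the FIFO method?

Feb 9, 16 sold [FIFO — oldest first]: 16 @ $11 = $176
Ending inventory: 250 @ $11 + 389 @ $10 + 68 @ $14 + 143 @ $15 = $9,737

Ending inventory = $9,737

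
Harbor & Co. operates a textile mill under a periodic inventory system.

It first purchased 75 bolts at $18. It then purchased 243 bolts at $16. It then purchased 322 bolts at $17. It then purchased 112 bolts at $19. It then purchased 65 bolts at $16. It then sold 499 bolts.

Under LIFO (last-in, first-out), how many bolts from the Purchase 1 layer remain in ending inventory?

75

Sale 1 (499) [LIFO — newest first]: 65 @ $16 + 112 @ $19 + 322 @ $17 = $8,642
Ending inventory: 75 @ $18 + 243 @ $16 = $5,238
Check: goods available $13,880 = COGS $8,642 + ending $5,238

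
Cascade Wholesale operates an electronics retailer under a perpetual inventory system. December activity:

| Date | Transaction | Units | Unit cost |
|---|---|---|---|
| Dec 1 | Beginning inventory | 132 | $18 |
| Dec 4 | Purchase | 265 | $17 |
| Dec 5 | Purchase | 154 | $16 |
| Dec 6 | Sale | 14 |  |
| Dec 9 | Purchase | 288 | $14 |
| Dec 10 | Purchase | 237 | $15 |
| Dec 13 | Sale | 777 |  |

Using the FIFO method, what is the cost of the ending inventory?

Dec 6, 14 sold [FIFO — oldest first]: 14 @ $18 = $252
Dec 13, 777 sold [FIFO — oldest first]: 118 @ $18 + 265 @ $17 + 154 @ $16 + 240 @ $14 = $12,453
Total COGS = $252 + $12,453 = $12,705
Ending inventory: 48 @ $14 + 237 @ $15 = $4,227
Check: goods available $16,932 = COGS $12,705 + ending $4,227

Ending inventory = $4,227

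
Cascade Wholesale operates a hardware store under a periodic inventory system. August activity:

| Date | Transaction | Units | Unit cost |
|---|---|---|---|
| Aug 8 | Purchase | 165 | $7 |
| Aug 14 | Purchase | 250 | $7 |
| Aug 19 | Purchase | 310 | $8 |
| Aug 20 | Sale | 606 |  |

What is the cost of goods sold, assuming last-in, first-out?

Aug 20, 606 sold [LIFO — newest first]: 310 @ $8 + 250 @ $7 + 46 @ $7 = $4,552
Ending inventory: 119 @ $7 = $833

COGS = $4,552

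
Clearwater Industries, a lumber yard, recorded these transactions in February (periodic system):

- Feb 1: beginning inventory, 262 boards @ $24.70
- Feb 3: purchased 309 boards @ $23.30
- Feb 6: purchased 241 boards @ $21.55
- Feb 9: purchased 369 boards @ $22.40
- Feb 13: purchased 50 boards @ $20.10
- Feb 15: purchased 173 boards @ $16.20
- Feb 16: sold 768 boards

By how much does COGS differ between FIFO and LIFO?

$2,050.45

FIFO COGS: 262 @ $24.70 + 309 @ $23.30 + 197 @ $21.55 = $17,916.45
LIFO COGS: 173 @ $16.20 + 50 @ $20.10 + 369 @ $22.40 + 176 @ $21.55 = $15,866.00
Difference = |$17,916.45 − $15,866.00| = $2,050.45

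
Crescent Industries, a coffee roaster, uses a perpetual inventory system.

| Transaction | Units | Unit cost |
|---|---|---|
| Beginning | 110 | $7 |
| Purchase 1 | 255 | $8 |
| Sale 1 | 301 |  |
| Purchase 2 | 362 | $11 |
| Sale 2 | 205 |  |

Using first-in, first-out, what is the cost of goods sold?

Sale 1 (301) [FIFO — oldest first]: 110 @ $7 + 191 @ $8 = $2,298
Sale 2 (205) [FIFO — oldest first]: 64 @ $8 + 141 @ $11 = $2,063
Total COGS = $2,298 + $2,063 = $4,361
Ending inventory: 221 @ $11 = $2,431

COGS = $4,361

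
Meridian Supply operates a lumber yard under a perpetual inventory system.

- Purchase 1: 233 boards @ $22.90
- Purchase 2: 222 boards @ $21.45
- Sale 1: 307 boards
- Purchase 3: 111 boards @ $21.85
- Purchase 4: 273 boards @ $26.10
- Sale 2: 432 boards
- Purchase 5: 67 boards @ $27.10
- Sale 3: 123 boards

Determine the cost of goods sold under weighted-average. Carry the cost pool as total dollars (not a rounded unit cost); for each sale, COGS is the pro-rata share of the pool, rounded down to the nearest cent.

After Purchase 1: 233 on hand, pool $5,335.70 (≈ $22.9000 each)
After Purchase 2: 455 on hand, pool $10,097.60 (≈ $22.1925 each)
Sale 1, sell 307: 307/455 × $10,097.60 → $6,813.10
After Purchase 3: 259 on hand, pool $5,709.85 (≈ $22.0458 each)
After Purchase 4: 532 on hand, pool $12,835.15 (≈ $24.1262 each)
Sale 2, sell 432: 432/532 × $12,835.15 → $10,422.52
After Purchase 5: 167 on hand, pool $4,228.33 (≈ $25.3193 each)
Sale 3, sell 123: 123/167 × $4,228.33 → $3,114.27
Total COGS = $6,813.10 + $10,422.52 + $3,114.27 = $20,349.89
Ending inventory (cost pool remaining) = $1,114.06

COGS = $20,349.89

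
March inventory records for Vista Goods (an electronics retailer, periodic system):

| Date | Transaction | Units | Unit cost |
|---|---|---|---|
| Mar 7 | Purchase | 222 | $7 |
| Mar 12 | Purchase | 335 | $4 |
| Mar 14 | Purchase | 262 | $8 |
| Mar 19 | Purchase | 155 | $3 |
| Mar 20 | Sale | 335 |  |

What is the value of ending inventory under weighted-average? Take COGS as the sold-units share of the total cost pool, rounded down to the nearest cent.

Mar 20, sell 335: 335/974 × $5,455.00 → $1,876.20
Ending inventory (cost pool remaining) = $3,578.80

Ending inventory = $3,578.80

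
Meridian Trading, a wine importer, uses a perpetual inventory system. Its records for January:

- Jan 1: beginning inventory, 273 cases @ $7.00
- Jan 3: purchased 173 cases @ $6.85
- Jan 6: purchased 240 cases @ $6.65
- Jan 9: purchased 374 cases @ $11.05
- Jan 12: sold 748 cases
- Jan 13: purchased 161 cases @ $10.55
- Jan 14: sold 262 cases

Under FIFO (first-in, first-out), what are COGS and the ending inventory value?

COGS = $8,272.25; ending inventory = $2,251.05

Jan 12, 748 sold [FIFO — oldest first]: 273 @ $7.00 + 173 @ $6.85 + 240 @ $6.65 + 62 @ $11.05 = $5,377.15
Jan 14, 262 sold [FIFO — oldest first]: 262 @ $11.05 = $2,895.10
Total COGS = $5,377.15 + $2,895.10 = $8,272.25
Ending inventory: 50 @ $11.05 + 161 @ $10.55 = $2,251.05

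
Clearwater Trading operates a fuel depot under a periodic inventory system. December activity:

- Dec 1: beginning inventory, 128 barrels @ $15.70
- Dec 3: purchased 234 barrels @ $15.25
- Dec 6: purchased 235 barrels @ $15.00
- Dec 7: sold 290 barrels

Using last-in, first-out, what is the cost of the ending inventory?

Ending inventory = $4,739.35

Dec 7, 290 sold [LIFO — newest first]: 235 @ $15.00 + 55 @ $15.25 = $4,363.75
Ending inventory: 128 @ $15.70 + 179 @ $15.25 = $4,739.35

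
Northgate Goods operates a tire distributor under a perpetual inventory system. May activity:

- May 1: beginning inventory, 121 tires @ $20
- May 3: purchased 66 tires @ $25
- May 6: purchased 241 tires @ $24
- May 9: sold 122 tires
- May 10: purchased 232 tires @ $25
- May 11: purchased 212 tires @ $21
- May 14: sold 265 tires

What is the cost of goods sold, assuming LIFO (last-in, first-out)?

COGS = $8,705

May 9, 122 sold [LIFO — newest first]: 122 @ $24 = $2,928
May 14, 265 sold [LIFO — newest first]: 212 @ $21 + 53 @ $25 = $5,777
Total COGS = $2,928 + $5,777 = $8,705
Ending inventory: 121 @ $20 + 66 @ $25 + 119 @ $24 + 179 @ $25 = $11,401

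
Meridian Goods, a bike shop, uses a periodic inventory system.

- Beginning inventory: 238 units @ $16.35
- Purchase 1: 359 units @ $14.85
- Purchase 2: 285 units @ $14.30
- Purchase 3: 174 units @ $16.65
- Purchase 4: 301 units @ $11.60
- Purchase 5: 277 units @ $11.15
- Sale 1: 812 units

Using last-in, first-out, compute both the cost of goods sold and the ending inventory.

COGS = $10,335.25; ending inventory = $12,439.95

Sale 1 (812) [LIFO — newest first]: 277 @ $11.15 + 301 @ $11.60 + 174 @ $16.65 + 60 @ $14.30 = $10,335.25
Ending inventory: 238 @ $16.35 + 359 @ $14.85 + 225 @ $14.30 = $12,439.95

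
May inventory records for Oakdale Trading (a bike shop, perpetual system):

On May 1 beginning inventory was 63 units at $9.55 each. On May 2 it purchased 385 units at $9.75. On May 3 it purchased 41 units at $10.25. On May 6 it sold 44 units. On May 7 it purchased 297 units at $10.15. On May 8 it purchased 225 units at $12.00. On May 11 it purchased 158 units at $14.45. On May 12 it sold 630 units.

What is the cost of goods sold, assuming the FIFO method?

May 6, 44 sold [FIFO — oldest first]: 44 @ $9.55 = $420.20
May 12, 630 sold [FIFO — oldest first]: 19 @ $9.55 + 385 @ $9.75 + 41 @ $10.25 + 185 @ $10.15 = $6,233.20
Total COGS = $420.20 + $6,233.20 = $6,653.40
Ending inventory: 112 @ $10.15 + 225 @ $12.00 + 158 @ $14.45 = $6,119.90
Check: goods available $12,773.30 = COGS $6,653.40 + ending $6,119.90

COGS = $6,653.40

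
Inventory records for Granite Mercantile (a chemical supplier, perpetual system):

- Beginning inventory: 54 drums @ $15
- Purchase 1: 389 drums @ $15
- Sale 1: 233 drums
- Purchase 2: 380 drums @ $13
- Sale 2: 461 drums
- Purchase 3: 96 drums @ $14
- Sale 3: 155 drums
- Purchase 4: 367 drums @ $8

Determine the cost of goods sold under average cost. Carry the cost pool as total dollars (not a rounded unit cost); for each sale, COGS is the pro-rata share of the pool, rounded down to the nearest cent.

COGS = $11,960.56

After Beginning: 54 on hand, pool $810.00 (≈ $15.0000 each)
After Purchase 1: 443 on hand, pool $6,645.00 (≈ $15.0000 each)
Sale 1, sell 233: 233/443 × $6,645.00 → $3,495.00
After Purchase 2: 590 on hand, pool $8,090.00 (≈ $13.7119 each)
Sale 2, sell 461: 461/590 × $8,090.00 → $6,321.16
After Purchase 3: 225 on hand, pool $3,112.84 (≈ $13.8348 each)
Sale 3, sell 155: 155/225 × $3,112.84 → $2,144.40
After Purchase 4: 437 on hand, pool $3,904.44 (≈ $8.9346 each)
Total COGS = $3,495.00 + $6,321.16 + $2,144.40 = $11,960.56
Ending inventory (cost pool remaining) = $3,904.44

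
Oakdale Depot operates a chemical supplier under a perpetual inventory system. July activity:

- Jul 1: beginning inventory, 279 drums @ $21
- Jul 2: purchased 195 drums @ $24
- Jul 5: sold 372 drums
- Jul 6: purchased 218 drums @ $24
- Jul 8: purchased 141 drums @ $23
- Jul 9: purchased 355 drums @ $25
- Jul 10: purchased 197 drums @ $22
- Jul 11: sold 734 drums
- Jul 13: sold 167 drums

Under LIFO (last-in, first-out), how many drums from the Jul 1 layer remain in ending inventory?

Jul 5, 372 sold [LIFO — newest first]: 195 @ $24 + 177 @ $21 = $8,397
Jul 11, 734 sold [LIFO — newest first]: 197 @ $22 + 355 @ $25 + 141 @ $23 + 41 @ $24 = $17,436
Jul 13, 167 sold [LIFO — newest first]: 167 @ $24 = $4,008
Total COGS = $8,397 + $17,436 + $4,008 = $29,841
Ending inventory: 102 @ $21 + 10 @ $24 = $2,382

102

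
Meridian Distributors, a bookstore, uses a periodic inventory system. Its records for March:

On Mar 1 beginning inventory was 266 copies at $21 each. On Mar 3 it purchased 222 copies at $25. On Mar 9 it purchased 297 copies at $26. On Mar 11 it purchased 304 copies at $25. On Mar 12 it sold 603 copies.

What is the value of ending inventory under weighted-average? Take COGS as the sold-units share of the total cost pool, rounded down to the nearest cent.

Ending inventory = $11,807.71

Mar 12, sell 603: 603/1089 × $26,458.00 → $14,650.29
Ending inventory (cost pool remaining) = $11,807.71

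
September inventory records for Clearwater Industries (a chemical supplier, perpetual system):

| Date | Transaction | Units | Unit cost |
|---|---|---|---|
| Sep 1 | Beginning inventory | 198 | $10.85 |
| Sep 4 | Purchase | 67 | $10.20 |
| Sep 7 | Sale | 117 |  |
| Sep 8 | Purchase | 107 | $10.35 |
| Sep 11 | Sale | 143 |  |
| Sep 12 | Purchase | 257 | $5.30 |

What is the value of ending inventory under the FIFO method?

Sep 7, 117 sold [FIFO — oldest first]: 117 @ $10.85 = $1,269.45
Sep 11, 143 sold [FIFO — oldest first]: 81 @ $10.85 + 62 @ $10.20 = $1,511.25
Total COGS = $1,269.45 + $1,511.25 = $2,780.70
Ending inventory: 5 @ $10.20 + 107 @ $10.35 + 257 @ $5.30 = $2,520.55

Ending inventory = $2,520.55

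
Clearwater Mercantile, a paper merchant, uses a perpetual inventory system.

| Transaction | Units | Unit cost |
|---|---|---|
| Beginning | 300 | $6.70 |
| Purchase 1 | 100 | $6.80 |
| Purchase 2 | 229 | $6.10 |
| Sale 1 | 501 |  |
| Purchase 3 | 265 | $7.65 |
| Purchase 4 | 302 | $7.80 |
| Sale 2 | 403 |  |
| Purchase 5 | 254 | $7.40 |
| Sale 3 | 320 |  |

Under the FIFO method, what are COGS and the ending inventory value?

Sale 1 (501) [FIFO — oldest first]: 300 @ $6.70 + 100 @ $6.80 + 101 @ $6.10 = $3,306.10
Sale 2 (403) [FIFO — oldest first]: 128 @ $6.10 + 265 @ $7.65 + 10 @ $7.80 = $2,886.05
Sale 3 (320) [FIFO — oldest first]: 292 @ $7.80 + 28 @ $7.40 = $2,484.80
Total COGS = $3,306.10 + $2,886.05 + $2,484.80 = $8,676.95
Ending inventory: 226 @ $7.40 = $1,672.40

COGS = $8,676.95; ending inventory = $1,672.40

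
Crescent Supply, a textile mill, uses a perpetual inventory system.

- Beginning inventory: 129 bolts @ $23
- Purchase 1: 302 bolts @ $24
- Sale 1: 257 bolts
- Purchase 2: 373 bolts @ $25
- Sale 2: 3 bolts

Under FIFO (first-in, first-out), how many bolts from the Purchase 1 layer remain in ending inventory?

171

Sale 1 (257) [FIFO — oldest first]: 129 @ $23 + 128 @ $24 = $6,039
Sale 2 (3) [FIFO — oldest first]: 3 @ $24 = $72
Total COGS = $6,039 + $72 = $6,111
Ending inventory: 171 @ $24 + 373 @ $25 = $13,429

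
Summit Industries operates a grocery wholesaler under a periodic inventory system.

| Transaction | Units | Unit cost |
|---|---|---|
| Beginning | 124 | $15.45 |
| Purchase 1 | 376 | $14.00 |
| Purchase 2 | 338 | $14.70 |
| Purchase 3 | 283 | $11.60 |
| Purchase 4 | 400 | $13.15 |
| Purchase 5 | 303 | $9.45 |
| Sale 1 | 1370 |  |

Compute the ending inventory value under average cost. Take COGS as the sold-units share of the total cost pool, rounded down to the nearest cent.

Sale 1, sell 1370: 1370/1824 × $23,554.55 → $17,691.73
Ending inventory (cost pool remaining) = $5,862.82

Ending inventory = $5,862.82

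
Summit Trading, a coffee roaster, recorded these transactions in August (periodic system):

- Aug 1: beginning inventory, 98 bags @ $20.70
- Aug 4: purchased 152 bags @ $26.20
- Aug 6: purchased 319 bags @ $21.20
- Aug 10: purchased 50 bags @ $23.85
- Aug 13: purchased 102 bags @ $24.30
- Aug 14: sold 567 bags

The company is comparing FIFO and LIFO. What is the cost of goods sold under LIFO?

COGS = $12,949.10

FIFO COGS: 98 @ $20.70 + 152 @ $26.20 + 317 @ $21.20 = $12,731.40
LIFO COGS: 102 @ $24.30 + 50 @ $23.85 + 319 @ $21.20 + 96 @ $26.20 = $12,949.10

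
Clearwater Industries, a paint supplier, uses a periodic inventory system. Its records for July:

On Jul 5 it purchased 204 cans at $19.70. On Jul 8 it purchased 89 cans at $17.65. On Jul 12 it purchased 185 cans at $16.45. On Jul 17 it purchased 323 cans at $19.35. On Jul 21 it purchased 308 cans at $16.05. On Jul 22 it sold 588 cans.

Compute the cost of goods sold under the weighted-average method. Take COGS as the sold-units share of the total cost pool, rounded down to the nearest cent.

COGS = $10,512.07

Jul 22, sell 588: 588/1109 × $19,826.35 → $10,512.07
Ending inventory (cost pool remaining) = $9,314.28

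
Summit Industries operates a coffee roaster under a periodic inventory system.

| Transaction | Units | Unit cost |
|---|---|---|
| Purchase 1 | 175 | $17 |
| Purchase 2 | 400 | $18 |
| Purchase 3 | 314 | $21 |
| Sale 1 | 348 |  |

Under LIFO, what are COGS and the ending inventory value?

Sale 1 (348) [LIFO — newest first]: 314 @ $21 + 34 @ $18 = $7,206
Ending inventory: 175 @ $17 + 366 @ $18 = $9,563
Check: goods available $16,769 = COGS $7,206 + ending $9,563

COGS = $7,206; ending inventory = $9,563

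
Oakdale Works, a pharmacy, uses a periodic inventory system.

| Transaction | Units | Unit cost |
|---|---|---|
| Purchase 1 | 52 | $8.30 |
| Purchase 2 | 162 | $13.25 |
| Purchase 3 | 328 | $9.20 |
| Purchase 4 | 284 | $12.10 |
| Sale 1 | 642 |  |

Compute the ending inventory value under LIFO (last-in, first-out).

Ending inventory = $2,180.60

Sale 1 (642) [LIFO — newest first]: 284 @ $12.10 + 328 @ $9.20 + 30 @ $13.25 = $6,851.50
Ending inventory: 52 @ $8.30 + 132 @ $13.25 = $2,180.60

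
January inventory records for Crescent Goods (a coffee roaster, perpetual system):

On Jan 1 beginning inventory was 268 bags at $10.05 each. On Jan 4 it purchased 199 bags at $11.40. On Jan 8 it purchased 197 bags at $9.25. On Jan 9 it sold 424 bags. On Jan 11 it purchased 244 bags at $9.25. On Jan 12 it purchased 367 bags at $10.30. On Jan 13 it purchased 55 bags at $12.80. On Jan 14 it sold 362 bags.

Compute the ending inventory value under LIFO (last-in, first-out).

Jan 9, 424 sold [LIFO — newest first]: 197 @ $9.25 + 199 @ $11.40 + 28 @ $10.05 = $4,372.25
Jan 14, 362 sold [LIFO — newest first]: 55 @ $12.80 + 307 @ $10.30 = $3,866.10
Total COGS = $4,372.25 + $3,866.10 = $8,238.35
Ending inventory: 240 @ $10.05 + 244 @ $9.25 + 60 @ $10.30 = $5,287.00

Ending inventory = $5,287.00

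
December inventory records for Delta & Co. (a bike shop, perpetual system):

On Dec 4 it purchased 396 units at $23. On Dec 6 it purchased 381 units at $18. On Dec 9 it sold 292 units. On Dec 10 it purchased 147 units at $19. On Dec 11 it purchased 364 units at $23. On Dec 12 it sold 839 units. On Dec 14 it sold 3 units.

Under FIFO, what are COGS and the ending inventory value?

COGS = $23,589; ending inventory = $3,542

Dec 9, 292 sold [FIFO — oldest first]: 292 @ $23 = $6,716
Dec 12, 839 sold [FIFO — oldest first]: 104 @ $23 + 381 @ $18 + 147 @ $19 + 207 @ $23 = $16,804
Dec 14, 3 sold [FIFO — oldest first]: 3 @ $23 = $69
Total COGS = $6,716 + $16,804 + $69 = $23,589
Ending inventory: 154 @ $23 = $3,542
Check: goods available $27,131 = COGS $23,589 + ending $3,542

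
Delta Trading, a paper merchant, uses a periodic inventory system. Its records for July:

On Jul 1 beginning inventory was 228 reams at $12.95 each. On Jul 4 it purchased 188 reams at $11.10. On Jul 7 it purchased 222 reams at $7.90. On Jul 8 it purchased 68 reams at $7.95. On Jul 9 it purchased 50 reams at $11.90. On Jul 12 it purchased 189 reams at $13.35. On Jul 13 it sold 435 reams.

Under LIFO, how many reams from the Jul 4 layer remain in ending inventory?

188

Jul 13, 435 sold [LIFO — newest first]: 189 @ $13.35 + 50 @ $11.90 + 68 @ $7.95 + 128 @ $7.90 = $4,669.95
Ending inventory: 228 @ $12.95 + 188 @ $11.10 + 94 @ $7.90 = $5,782.00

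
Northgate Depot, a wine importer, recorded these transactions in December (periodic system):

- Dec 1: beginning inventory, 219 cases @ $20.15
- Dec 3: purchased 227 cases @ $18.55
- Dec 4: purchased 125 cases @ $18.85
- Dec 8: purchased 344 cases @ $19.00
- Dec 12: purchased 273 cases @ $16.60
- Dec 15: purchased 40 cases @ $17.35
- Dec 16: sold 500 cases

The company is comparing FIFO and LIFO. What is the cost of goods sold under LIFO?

FIFO COGS: 219 @ $20.15 + 227 @ $18.55 + 54 @ $18.85 = $9,641.60
LIFO COGS: 40 @ $17.35 + 273 @ $16.60 + 187 @ $19.00 = $8,778.80

COGS = $8,778.80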